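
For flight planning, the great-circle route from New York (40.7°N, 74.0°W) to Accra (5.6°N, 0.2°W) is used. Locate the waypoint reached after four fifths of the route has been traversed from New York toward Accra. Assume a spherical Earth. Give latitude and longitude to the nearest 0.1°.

Write both endpoints as unit vectors p₁, p₂ with components (cos φ cos λ, cos φ sin λ, sin φ).
The central angle between the endpoints is δ = arccos(p₁·p₂) ≈ 1.293 rad (74.1°).
Interpolate at f = 4/5 with slerp weights a = sin((1−f)δ)/sin δ ≈ 0.266, b = sin(fδ)/sin δ ≈ 0.894.
p = a·p₁ + b·p₂ ≈ (0.945, -0.197, 0.261); φ = arcsin(p_z) ≈ 15.11°, λ = atan2(p_y, p_x) ≈ -11.77°.

≈ 15.1°N, 11.8°W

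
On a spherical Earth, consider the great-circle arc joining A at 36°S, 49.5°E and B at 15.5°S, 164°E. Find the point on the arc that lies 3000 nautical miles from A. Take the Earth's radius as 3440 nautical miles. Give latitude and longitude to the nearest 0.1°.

Convert each endpoint to a unit vector on the sphere (x = cos φ cos λ, y = cos φ sin λ, z = sin φ).
The central angle between the endpoints is δ = arccos(p₁·p₂) ≈ 1.738 rad (99.6°). The total great-circle distance is δ·R ≈ 1.738 × 3440 ≈ 5978 nmi, so the target fraction is f = 3000/5978 ≈ 0.502.
Interpolate at f ≈ 0.502 with slerp weights a = sin((1−f)δ)/sin δ ≈ 0.772, b = sin(fδ)/sin δ ≈ 0.776.
p = a·p₁ + b·p₂ ≈ (-0.313, 0.681, -0.661); φ = arcsin(p_z) ≈ -41.41°, λ = atan2(p_y, p_x) ≈ 114.71°.

≈ 41.4°S, 114.7°E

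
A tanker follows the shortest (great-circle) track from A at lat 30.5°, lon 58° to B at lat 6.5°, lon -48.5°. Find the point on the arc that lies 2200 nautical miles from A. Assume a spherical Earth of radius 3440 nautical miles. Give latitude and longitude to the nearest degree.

≈ lat 32°, lon 15°

The haversine formula gives a central angle δ ≈ 1.758 rad (100.7°) between the endpoints. The total great-circle distance is δ·R ≈ 1.758 × 3440 ≈ 6046 nmi, so the target fraction is f = 2200/6046 ≈ 0.364.
Interpolate at f ≈ 0.364 with slerp weights a = sin((1−f)δ)/sin δ ≈ 0.915, b = sin(fδ)/sin δ ≈ 0.607.
p = a·p₁ + b·p₂ ≈ (0.818, 0.217, 0.533); φ = arcsin(p_z) ≈ 32.22°, λ = atan2(p_y, p_x) ≈ 14.84°.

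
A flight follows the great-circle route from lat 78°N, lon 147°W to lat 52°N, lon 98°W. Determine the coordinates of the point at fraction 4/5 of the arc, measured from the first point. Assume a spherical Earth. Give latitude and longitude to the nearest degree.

From cos δ = sin φ₁ sin φ₂ + cos φ₁ cos φ₂ cos Δλ, the central angle is δ ≈ 0.546 rad (31.3°).
Interpolate at f = 4/5 with slerp weights a = sin((1−f)δ)/sin δ ≈ 0.210, b = sin(fδ)/sin δ ≈ 0.815.
p = a·p₁ + b·p₂ ≈ (-0.106, -0.520, 0.847); φ = arcsin(p_z) ≈ 57.91°, λ = atan2(p_y, p_x) ≈ -101.55°.

≈ lat 58°N, lon 102°W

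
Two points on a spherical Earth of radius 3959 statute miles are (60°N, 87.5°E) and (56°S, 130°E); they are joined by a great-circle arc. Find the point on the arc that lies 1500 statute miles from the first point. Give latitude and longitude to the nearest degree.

The haversine formula gives a central angle δ ≈ 2.108 rad (120.8°) between the endpoints. The total great-circle distance is δ·R ≈ 2.108 × 3959 ≈ 8346 mi, so the target fraction is f = 1500/8346 ≈ 0.180.
Interpolate at f ≈ 0.180 with slerp weights a = sin((1−f)δ)/sin δ ≈ 1.149, b = sin(fδ)/sin δ ≈ 0.431.
p = a·p₁ + b·p₂ ≈ (-0.130, 0.759, 0.639); φ = arcsin(p_z) ≈ 39.68°, λ = atan2(p_y, p_x) ≈ 99.70°.

≈ (40°N, 100°E)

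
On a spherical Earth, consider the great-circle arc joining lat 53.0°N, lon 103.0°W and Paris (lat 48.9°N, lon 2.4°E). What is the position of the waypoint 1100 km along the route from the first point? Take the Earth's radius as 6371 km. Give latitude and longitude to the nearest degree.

≈ lat 59°N, lon 89°W

Write both endpoints as unit vectors p₁, p₂ with components (cos φ cos λ, cos φ sin λ, sin φ).
The central angle between the endpoints is δ = arccos(p₁·p₂) ≈ 1.051 rad (60.2°). The total great-circle distance is δ·R ≈ 1.051 × 6371 ≈ 6695 km, so the target fraction is f = 1100/6695 ≈ 0.164.
Interpolate at f ≈ 0.164 with slerp weights a = sin((1−f)δ)/sin δ ≈ 0.887, b = sin(fδ)/sin δ ≈ 0.198.
p = a·p₁ + b·p₂ ≈ (0.010, -0.515, 0.857); φ = arcsin(p_z) ≈ 59.03°, λ = atan2(p_y, p_x) ≈ -88.89°.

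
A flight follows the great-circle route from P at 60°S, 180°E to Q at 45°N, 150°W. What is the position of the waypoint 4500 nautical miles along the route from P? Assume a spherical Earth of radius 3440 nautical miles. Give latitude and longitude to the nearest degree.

≈ 13°N, 158°W

Convert each endpoint to a unit vector on the sphere (x = cos φ cos λ, y = cos φ sin λ, z = sin φ).
The central angle between the endpoints is δ = arccos(p₁·p₂) ≈ 1.882 rad (107.8°). The total great-circle distance is δ·R ≈ 1.882 × 3440 ≈ 6474 nmi, so the target fraction is f = 4500/6474 ≈ 0.695.
Interpolate at f ≈ 0.695 with slerp weights a = sin((1−f)δ)/sin δ ≈ 0.570, b = sin(fδ)/sin δ ≈ 1.014.
p = a·p₁ + b·p₂ ≈ (-0.906, -0.359, 0.223); φ = arcsin(p_z) ≈ 12.91°, λ = atan2(p_y, p_x) ≈ -158.41°.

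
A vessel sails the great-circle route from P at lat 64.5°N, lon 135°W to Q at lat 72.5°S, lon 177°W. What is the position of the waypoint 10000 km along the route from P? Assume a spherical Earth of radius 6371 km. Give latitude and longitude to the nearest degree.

Convert each endpoint to a unit vector on the sphere (x = cos φ cos λ, y = cos φ sin λ, z = sin φ).
The central angle between the endpoints is δ = arccos(p₁·p₂) ≈ 2.441 rad (139.9°). The total great-circle distance is δ·R ≈ 2.441 × 6371 ≈ 15553 km, so the target fraction is f = 10000/15553 ≈ 0.643.
Interpolate at f ≈ 0.643 with slerp weights a = sin((1−f)δ)/sin δ ≈ 1.188, b = sin(fδ)/sin δ ≈ 1.552.
p = a·p₁ + b·p₂ ≈ (-0.827, -0.386, -0.408); φ = arcsin(p_z) ≈ -24.07°, λ = atan2(p_y, p_x) ≈ -155.00°.

≈ lat 24°S, lon 155°W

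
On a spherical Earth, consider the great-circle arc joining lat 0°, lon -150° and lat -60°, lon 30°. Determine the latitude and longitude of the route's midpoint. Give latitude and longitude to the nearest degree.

≈ lat -60°, lon -150°

Write both endpoints as unit vectors p₁, p₂ with components (cos φ cos λ, cos φ sin λ, sin φ).
The central angle between the endpoints is δ = arccos(p₁·p₂) ≈ 2.094 rad (120.0°).
Interpolate at f = 1/2 with slerp weights a = sin((1−f)δ)/sin δ ≈ 1.000, b = sin(fδ)/sin δ ≈ 1.000.
p = a·p₁ + b·p₂ ≈ (-0.433, -0.250, -0.866); φ = arcsin(p_z) ≈ -60.00°, λ = atan2(p_y, p_x) ≈ -150.00°.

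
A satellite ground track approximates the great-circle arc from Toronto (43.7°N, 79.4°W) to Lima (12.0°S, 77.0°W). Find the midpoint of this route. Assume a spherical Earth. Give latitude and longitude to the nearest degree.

≈ 16°N, 78°W

The haversine formula gives a central angle δ ≈ 0.973 rad (55.7°) between the endpoints.
Interpolate at f = 1/2 with slerp weights a = sin((1−f)δ)/sin δ ≈ 0.566, b = sin(fδ)/sin δ ≈ 0.566.
p = a·p₁ + b·p₂ ≈ (0.200, -0.941, 0.273); φ = arcsin(p_z) ≈ 15.85°, λ = atan2(p_y, p_x) ≈ -78.02°.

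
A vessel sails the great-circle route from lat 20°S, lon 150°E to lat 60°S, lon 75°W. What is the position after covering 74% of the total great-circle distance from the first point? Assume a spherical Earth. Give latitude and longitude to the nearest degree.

Write both endpoints as unit vectors p₁, p₂ with components (cos φ cos λ, cos φ sin λ, sin φ).
The central angle between the endpoints is δ = arccos(p₁·p₂) ≈ 1.607 rad (92.1°).
Interpolate at f = 0.74 with slerp weights a = sin((1−f)δ)/sin δ ≈ 0.406, b = sin(fδ)/sin δ ≈ 0.929.
p = a·p₁ + b·p₂ ≈ (-0.210, -0.258, -0.943); φ = arcsin(p_z) ≈ -70.57°, λ = atan2(p_y, p_x) ≈ -129.20°.

≈ lat 71°S, lon 129°W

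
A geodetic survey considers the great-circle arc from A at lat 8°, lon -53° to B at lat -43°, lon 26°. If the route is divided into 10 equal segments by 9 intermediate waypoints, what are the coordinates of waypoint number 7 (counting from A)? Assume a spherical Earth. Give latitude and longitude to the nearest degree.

≈ lat -32°, lon -5°

Write both endpoints as unit vectors p₁, p₂ with components (cos φ cos λ, cos φ sin λ, sin φ).
The central angle between the endpoints is δ = arccos(p₁·p₂) ≈ 1.528 rad (87.5°).
Interpolate at f = 7/10 with slerp weights a = sin((1−f)δ)/sin δ ≈ 0.443, b = sin(fδ)/sin δ ≈ 0.878.
p = a·p₁ + b·p₂ ≈ (0.841, -0.069, -0.537); φ = arcsin(p_z) ≈ -32.48°, λ = atan2(p_y, p_x) ≈ -4.68°.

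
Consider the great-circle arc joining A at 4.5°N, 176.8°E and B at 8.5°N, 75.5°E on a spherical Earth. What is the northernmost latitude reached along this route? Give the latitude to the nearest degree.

The great circle lies in the plane with unit normal n̂ = (p₁ × p₂)/|p₁ × p₂|.
Here n̂_z ≈ -0.983; the vertex latitude is φ_max = arccos|n̂_z| ≈ 10.5°.
Check via Clairaut: cos φ_max = |cos φ₁| · sin C = cos(4.5°)·sin(80.5°) ≈ 0.983, again giving ≈ 10.5°.

≈ 11°N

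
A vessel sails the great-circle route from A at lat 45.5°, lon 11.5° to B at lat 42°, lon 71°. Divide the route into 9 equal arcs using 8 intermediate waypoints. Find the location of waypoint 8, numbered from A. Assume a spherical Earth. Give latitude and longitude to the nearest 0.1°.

From cos δ = sin φ₁ sin φ₂ + cos φ₁ cos φ₂ cos Δλ, the central angle is δ ≈ 0.735 rad (42.1°).
Interpolate at f = 8/9 with slerp weights a = sin((1−f)δ)/sin δ ≈ 0.122, b = sin(fδ)/sin δ ≈ 0.906.
p = a·p₁ + b·p₂ ≈ (0.303, 0.654, 0.693); φ = arcsin(p_z) ≈ 43.89°, λ = atan2(p_y, p_x) ≈ 65.15°.

≈ lat 43.9°, lon 65.1°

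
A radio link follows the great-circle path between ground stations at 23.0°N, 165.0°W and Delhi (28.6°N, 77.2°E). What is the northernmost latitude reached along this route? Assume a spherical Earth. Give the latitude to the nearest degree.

≈ 43°N

The great circle lies in the plane with unit normal n̂ = (p₁ × p₂)/|p₁ × p₂|.
Here n̂_z ≈ -0.728; the vertex latitude is φ_max = arccos|n̂_z| ≈ 43.3°.
Check via Clairaut: cos φ_max = |cos φ₁| · sin C = cos(23.0°)·sin(52.3°) ≈ 0.728, again giving ≈ 43.3°.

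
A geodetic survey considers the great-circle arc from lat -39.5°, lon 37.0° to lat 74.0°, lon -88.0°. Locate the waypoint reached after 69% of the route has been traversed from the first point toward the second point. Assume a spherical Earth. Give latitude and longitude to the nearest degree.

≈ lat 51°, lon 5°

From cos δ = sin φ₁ sin φ₂ + cos φ₁ cos φ₂ cos Δλ, the central angle is δ ≈ 2.394 rad (137.2°).
Interpolate at f = 0.69 with slerp weights a = sin((1−f)δ)/sin δ ≈ 0.994, b = sin(fδ)/sin δ ≈ 1.466.
p = a·p₁ + b·p₂ ≈ (0.627, 0.058, 0.777); φ = arcsin(p_z) ≈ 50.99°, λ = atan2(p_y, p_x) ≈ 5.27°.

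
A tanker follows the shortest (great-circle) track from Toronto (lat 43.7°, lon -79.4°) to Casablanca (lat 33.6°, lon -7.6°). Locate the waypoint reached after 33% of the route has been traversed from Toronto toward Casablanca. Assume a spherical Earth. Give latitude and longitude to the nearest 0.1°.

Write both endpoints as unit vectors p₁, p₂ with components (cos φ cos λ, cos φ sin λ, sin φ).
The central angle between the endpoints is δ = arccos(p₁·p₂) ≈ 0.964 rad (55.2°).
Interpolate at f = 0.33 with slerp weights a = sin((1−f)δ)/sin δ ≈ 0.733, b = sin(fδ)/sin δ ≈ 0.381.
p = a·p₁ + b·p₂ ≈ (0.412, -0.563, 0.717); φ = arcsin(p_z) ≈ 45.80°, λ = atan2(p_y, p_x) ≈ -53.80°.

≈ lat 45.8°, lon -53.8°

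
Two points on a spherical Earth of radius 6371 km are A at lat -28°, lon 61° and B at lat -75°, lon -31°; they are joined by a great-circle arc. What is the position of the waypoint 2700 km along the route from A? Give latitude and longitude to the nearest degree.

Convert each endpoint to a unit vector on the sphere (x = cos φ cos λ, y = cos φ sin λ, z = sin φ).
The central angle between the endpoints is δ = arccos(p₁·p₂) ≈ 1.109 rad (63.5°). The total great-circle distance is δ·R ≈ 1.109 × 6371 ≈ 7066 km, so the target fraction is f = 2700/7066 ≈ 0.382.
Interpolate at f ≈ 0.382 with slerp weights a = sin((1−f)δ)/sin δ ≈ 0.707, b = sin(fδ)/sin δ ≈ 0.459.
p = a·p₁ + b·p₂ ≈ (0.405, 0.485, -0.776); φ = arcsin(p_z) ≈ -50.85°, λ = atan2(p_y, p_x) ≈ 50.15°.

≈ lat -51°, lon 50°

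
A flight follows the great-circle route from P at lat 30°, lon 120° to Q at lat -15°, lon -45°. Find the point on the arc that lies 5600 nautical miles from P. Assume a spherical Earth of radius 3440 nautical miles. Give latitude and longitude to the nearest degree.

≈ lat 35°, lon 1°

Write both endpoints as unit vectors p₁, p₂ with components (cos φ cos λ, cos φ sin λ, sin φ).
The central angle between the endpoints is δ = arccos(p₁·p₂) ≈ 2.786 rad (159.6°). The total great-circle distance is δ·R ≈ 2.786 × 3440 ≈ 9584 nmi, so the target fraction is f = 5600/9584 ≈ 0.584.
Interpolate at f ≈ 0.584 with slerp weights a = sin((1−f)δ)/sin δ ≈ 2.631, b = sin(fδ)/sin δ ≈ 2.867.
p = a·p₁ + b·p₂ ≈ (0.819, 0.015, 0.573); φ = arcsin(p_z) ≈ 34.98°, λ = atan2(p_y, p_x) ≈ 1.03°.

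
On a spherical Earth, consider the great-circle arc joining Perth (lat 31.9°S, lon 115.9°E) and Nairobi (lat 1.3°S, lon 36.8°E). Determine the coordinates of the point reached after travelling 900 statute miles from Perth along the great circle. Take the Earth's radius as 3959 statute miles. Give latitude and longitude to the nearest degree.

The haversine formula gives a central angle δ ≈ 1.397 rad (80.1°) between the endpoints. The total great-circle distance is δ·R ≈ 1.397 × 3959 ≈ 5532 mi, so the target fraction is f = 900/5532 ≈ 0.163.
Interpolate at f ≈ 0.163 with slerp weights a = sin((1−f)δ)/sin δ ≈ 0.935, b = sin(fδ)/sin δ ≈ 0.229.
p = a·p₁ + b·p₂ ≈ (-0.163, 0.851, -0.499); φ = arcsin(p_z) ≈ -29.95°, λ = atan2(p_y, p_x) ≈ 100.88°.

≈ lat 30°S, lon 101°E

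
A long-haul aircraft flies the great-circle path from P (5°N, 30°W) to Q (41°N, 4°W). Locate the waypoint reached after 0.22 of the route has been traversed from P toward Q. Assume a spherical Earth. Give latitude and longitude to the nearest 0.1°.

≈ (13.2°N, 25.3°W)

Write both endpoints as unit vectors p₁, p₂ with components (cos φ cos λ, cos φ sin λ, sin φ).
The central angle between the endpoints is δ = arccos(p₁·p₂) ≈ 0.748 rad (42.9°).
Interpolate at f = 0.22 with slerp weights a = sin((1−f)δ)/sin δ ≈ 0.810, b = sin(fδ)/sin δ ≈ 0.241.
p = a·p₁ + b·p₂ ≈ (0.880, -0.416, 0.229); φ = arcsin(p_z) ≈ 13.22°, λ = atan2(p_y, p_x) ≈ -25.30°.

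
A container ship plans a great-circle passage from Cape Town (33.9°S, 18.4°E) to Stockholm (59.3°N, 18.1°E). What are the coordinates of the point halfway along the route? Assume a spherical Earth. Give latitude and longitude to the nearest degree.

≈ 13°N, 18°E

Write both endpoints as unit vectors p₁, p₂ with components (cos φ cos λ, cos φ sin λ, sin φ).
The central angle between the endpoints is δ = arccos(p₁·p₂) ≈ 1.627 rad (93.2°).
Interpolate at f = 1/2 with slerp weights a = sin((1−f)δ)/sin δ ≈ 0.728, b = sin(fδ)/sin δ ≈ 0.728.
p = a·p₁ + b·p₂ ≈ (0.926, 0.306, 0.220); φ = arcsin(p_z) ≈ 12.70°, λ = atan2(p_y, p_x) ≈ 18.29°.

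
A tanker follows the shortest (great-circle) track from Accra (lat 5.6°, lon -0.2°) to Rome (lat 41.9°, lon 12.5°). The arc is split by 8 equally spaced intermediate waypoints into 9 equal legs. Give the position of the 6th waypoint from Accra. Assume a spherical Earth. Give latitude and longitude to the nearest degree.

Write both endpoints as unit vectors p₁, p₂ with components (cos φ cos λ, cos φ sin λ, sin φ).
The central angle between the endpoints is δ = arccos(p₁·p₂) ≈ 0.664 rad (38.0°).
Interpolate at f = 6/9 with slerp weights a = sin((1−f)δ)/sin δ ≈ 0.356, b = sin(fδ)/sin δ ≈ 0.695.
p = a·p₁ + b·p₂ ≈ (0.860, 0.111, 0.499); φ = arcsin(p_z) ≈ 29.93°, λ = atan2(p_y, p_x) ≈ 7.34°.

≈ lat 30°, lon 7°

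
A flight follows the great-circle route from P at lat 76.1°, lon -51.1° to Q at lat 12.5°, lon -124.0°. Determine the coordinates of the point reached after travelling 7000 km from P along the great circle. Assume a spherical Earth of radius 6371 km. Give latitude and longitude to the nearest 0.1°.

Write both endpoints as unit vectors p₁, p₂ with components (cos φ cos λ, cos φ sin λ, sin φ).
The central angle between the endpoints is δ = arccos(p₁·p₂) ≈ 1.288 rad (73.8°). The total great-circle distance is δ·R ≈ 1.288 × 6371 ≈ 8206 km, so the target fraction is f = 7000/8206 ≈ 0.853.
Interpolate at f ≈ 0.853 with slerp weights a = sin((1−f)δ)/sin δ ≈ 0.196, b = sin(fδ)/sin δ ≈ 0.927.
p = a·p₁ + b·p₂ ≈ (-0.477, -0.787, 0.391); φ = arcsin(p_z) ≈ 23.01°, λ = atan2(p_y, p_x) ≈ -121.20°.

≈ lat 23.0°, lon -121.2°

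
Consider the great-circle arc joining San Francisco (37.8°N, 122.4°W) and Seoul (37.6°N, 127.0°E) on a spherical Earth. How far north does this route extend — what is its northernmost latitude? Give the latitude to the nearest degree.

≈ 54°N

The great circle lies in the plane with unit normal n̂ = (p₁ × p₂)/|p₁ × p₂|.
Here n̂_z ≈ -0.593; the vertex latitude is φ_max = arccos|n̂_z| ≈ 53.6°.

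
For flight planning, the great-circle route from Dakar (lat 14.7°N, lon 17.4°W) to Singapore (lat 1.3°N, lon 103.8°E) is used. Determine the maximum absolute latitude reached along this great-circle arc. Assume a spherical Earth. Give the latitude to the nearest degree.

The great circle lies in the plane with unit normal n̂ = (p₁ × p₂)/|p₁ × p₂|.
Here n̂_z ≈ +0.952; the vertex latitude is φ_max = arccos|n̂_z| ≈ 17.8°.

≈ 18°N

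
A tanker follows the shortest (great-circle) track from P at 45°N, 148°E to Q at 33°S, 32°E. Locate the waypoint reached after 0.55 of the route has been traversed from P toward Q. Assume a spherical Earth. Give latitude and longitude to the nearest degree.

From cos δ = sin φ₁ sin φ₂ + cos φ₁ cos φ₂ cos Δλ, the central angle is δ ≈ 2.272 rad (130.2°).
Interpolate at f = 0.55 with slerp weights a = sin((1−f)δ)/sin δ ≈ 1.117, b = sin(fδ)/sin δ ≈ 1.242.
p = a·p₁ + b·p₂ ≈ (0.213, 0.970, 0.113); φ = arcsin(p_z) ≈ 6.51°, λ = atan2(p_y, p_x) ≈ 77.59°.

≈ 7°N, 78°E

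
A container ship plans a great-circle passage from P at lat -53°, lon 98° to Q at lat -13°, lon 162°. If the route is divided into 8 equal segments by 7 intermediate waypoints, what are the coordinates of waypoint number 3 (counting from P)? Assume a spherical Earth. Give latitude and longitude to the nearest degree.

From cos δ = sin φ₁ sin φ₂ + cos φ₁ cos φ₂ cos Δλ, the central angle is δ ≈ 1.119 rad (64.1°).
Interpolate at f = 3/8 with slerp weights a = sin((1−f)δ)/sin δ ≈ 0.716, b = sin(fδ)/sin δ ≈ 0.453.
p = a·p₁ + b·p₂ ≈ (-0.480, 0.563, -0.673); φ = arcsin(p_z) ≈ -42.32°, λ = atan2(p_y, p_x) ≈ 130.44°.

≈ lat -42°, lon 130°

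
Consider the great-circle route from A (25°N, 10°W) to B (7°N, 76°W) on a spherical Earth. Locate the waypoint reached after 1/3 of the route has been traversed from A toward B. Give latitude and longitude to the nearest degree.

Write both endpoints as unit vectors p₁, p₂ with components (cos φ cos λ, cos φ sin λ, sin φ).
The central angle between the endpoints is δ = arccos(p₁·p₂) ≈ 1.140 rad (65.3°).
Interpolate at f = 1/3 with slerp weights a = sin((1−f)δ)/sin δ ≈ 0.758, b = sin(fδ)/sin δ ≈ 0.408.
p = a·p₁ + b·p₂ ≈ (0.775, -0.513, 0.370); φ = arcsin(p_z) ≈ 21.73°, λ = atan2(p_y, p_x) ≈ -33.48°.

≈ (22°N, 33°W)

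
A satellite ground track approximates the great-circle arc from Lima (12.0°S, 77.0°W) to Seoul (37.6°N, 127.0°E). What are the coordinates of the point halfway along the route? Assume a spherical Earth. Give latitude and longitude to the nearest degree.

≈ 44°N, 129°W

Write both endpoints as unit vectors p₁, p₂ with components (cos φ cos λ, cos φ sin λ, sin φ).
The central angle between the endpoints is δ = arccos(p₁·p₂) ≈ 2.559 rad (146.6°).
Interpolate at f = 1/2 with slerp weights a = sin((1−f)δ)/sin δ ≈ 1.740, b = sin(fδ)/sin δ ≈ 1.740.
p = a·p₁ + b·p₂ ≈ (-0.447, -0.557, 0.700); φ = arcsin(p_z) ≈ 44.41°, λ = atan2(p_y, p_x) ≈ -128.72°.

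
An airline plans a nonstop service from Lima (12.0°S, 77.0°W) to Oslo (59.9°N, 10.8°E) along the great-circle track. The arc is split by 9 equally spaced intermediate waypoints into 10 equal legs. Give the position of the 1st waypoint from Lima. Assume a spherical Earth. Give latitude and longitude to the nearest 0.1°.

From cos δ = sin φ₁ sin φ₂ + cos φ₁ cos φ₂ cos Δλ, the central angle is δ ≈ 1.733 rad (99.3°).
Interpolate at f = 1/10 with slerp weights a = sin((1−f)δ)/sin δ ≈ 1.013, b = sin(fδ)/sin δ ≈ 0.175.
p = a·p₁ + b·p₂ ≈ (0.309, -0.949, -0.060); φ = arcsin(p_z) ≈ -3.41°, λ = atan2(p_y, p_x) ≈ -71.97°.

≈ (3.4°S, 72.0°W)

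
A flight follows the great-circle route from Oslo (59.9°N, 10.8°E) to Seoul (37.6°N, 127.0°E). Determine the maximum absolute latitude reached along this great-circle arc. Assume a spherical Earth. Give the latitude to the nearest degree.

The great circle lies in the plane with unit normal n̂ = (p₁ × p₂)/|p₁ × p₂|.
Here n̂_z ≈ +0.381; the vertex latitude is φ_max = arccos|n̂_z| ≈ 67.6°.
Check via Clairaut: cos φ_max = |cos φ₁| · sin C = cos(59.9°)·sin(49.4°) ≈ 0.381, again giving ≈ 67.6°.

≈ 68°N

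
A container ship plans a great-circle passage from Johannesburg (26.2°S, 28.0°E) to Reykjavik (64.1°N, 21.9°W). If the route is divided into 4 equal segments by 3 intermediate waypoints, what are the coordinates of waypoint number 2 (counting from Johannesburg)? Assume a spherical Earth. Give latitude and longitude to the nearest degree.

Write both endpoints as unit vectors p₁, p₂ with components (cos φ cos λ, cos φ sin λ, sin φ).
The central angle between the endpoints is δ = arccos(p₁·p₂) ≈ 1.716 rad (98.3°).
Interpolate at f = 2/4 with slerp weights a = sin((1−f)δ)/sin δ ≈ 0.765, b = sin(fδ)/sin δ ≈ 0.765.
p = a·p₁ + b·p₂ ≈ (0.916, 0.198, 0.350); φ = arcsin(p_z) ≈ 20.50°, λ = atan2(p_y, p_x) ≈ 12.17°.

≈ 21°N, 12°E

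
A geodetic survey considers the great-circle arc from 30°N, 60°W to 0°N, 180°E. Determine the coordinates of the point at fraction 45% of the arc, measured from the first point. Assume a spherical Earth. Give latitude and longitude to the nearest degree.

≈ 30°N, 121°W

From cos δ = sin φ₁ sin φ₂ + cos φ₁ cos φ₂ cos Δλ, the central angle is δ ≈ 2.019 rad (115.7°).
Interpolate at f = 0.45 with slerp weights a = sin((1−f)δ)/sin δ ≈ 0.994, b = sin(fδ)/sin δ ≈ 0.875.
p = a·p₁ + b·p₂ ≈ (-0.444, -0.745, 0.497); φ = arcsin(p_z) ≈ 29.80°, λ = atan2(p_y, p_x) ≈ -120.81°.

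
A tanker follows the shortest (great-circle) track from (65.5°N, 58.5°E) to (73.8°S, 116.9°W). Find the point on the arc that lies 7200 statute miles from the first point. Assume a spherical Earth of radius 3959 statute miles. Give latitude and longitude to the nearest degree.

≈ (38°S, 48°E)

From cos δ = sin φ₁ sin φ₂ + cos φ₁ cos φ₂ cos Δλ, the central angle is δ ≈ 2.994 rad (171.6°). The total great-circle distance is δ·R ≈ 2.994 × 3959 ≈ 11854 mi, so the target fraction is f = 7200/11854 ≈ 0.607.
Interpolate at f ≈ 0.607 with slerp weights a = sin((1−f)δ)/sin δ ≈ 6.283, b = sin(fδ)/sin δ ≈ 6.600.
p = a·p₁ + b·p₂ ≈ (0.528, 0.579, -0.621); φ = arcsin(p_z) ≈ -38.36°, λ = atan2(p_y, p_x) ≈ 47.65°.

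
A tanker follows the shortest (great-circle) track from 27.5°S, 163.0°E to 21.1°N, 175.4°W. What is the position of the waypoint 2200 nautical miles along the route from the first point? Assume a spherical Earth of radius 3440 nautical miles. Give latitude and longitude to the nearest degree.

From cos δ = sin φ₁ sin φ₂ + cos φ₁ cos φ₂ cos Δλ, the central angle is δ ≈ 0.923 rad (52.9°). The total great-circle distance is δ·R ≈ 0.923 × 3440 ≈ 3176 nmi, so the target fraction is f = 2200/3176 ≈ 0.693.
Interpolate at f ≈ 0.693 with slerp weights a = sin((1−f)δ)/sin δ ≈ 0.351, b = sin(fδ)/sin δ ≈ 0.748.
p = a·p₁ + b·p₂ ≈ (-0.994, 0.035, 0.107); φ = arcsin(p_z) ≈ 6.16°, λ = atan2(p_y, p_x) ≈ 177.98°.

≈ 6°N, 178°E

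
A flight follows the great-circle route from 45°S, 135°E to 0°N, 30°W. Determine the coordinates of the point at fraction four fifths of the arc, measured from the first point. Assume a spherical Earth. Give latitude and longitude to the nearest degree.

Convert each endpoint to a unit vector on the sphere (x = cos φ cos λ, y = cos φ sin λ, z = sin φ).
The central angle between the endpoints is δ = arccos(p₁·p₂) ≈ 2.323 rad (133.1°).
Interpolate at f = 4/5 with slerp weights a = sin((1−f)δ)/sin δ ≈ 0.613, b = sin(fδ)/sin δ ≈ 1.313.
p = a·p₁ + b·p₂ ≈ (0.830, -0.350, -0.434); φ = arcsin(p_z) ≈ -25.70°, λ = atan2(p_y, p_x) ≈ -22.84°.

≈ 26°S, 23°W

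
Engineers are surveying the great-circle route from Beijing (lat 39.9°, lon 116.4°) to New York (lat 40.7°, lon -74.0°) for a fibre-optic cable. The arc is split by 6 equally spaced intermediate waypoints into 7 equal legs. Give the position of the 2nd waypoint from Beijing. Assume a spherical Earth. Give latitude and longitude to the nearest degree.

≈ lat 68°, lon 126°

Write both endpoints as unit vectors p₁, p₂ with components (cos φ cos λ, cos φ sin λ, sin φ).
The central angle between the endpoints is δ = arccos(p₁·p₂) ≈ 1.725 rad (98.8°).
Interpolate at f = 2/7 with slerp weights a = sin((1−f)δ)/sin δ ≈ 0.955, b = sin(fδ)/sin δ ≈ 0.479.
p = a·p₁ + b·p₂ ≈ (-0.226, 0.307, 0.925); φ = arcsin(p_z) ≈ 67.61°, λ = atan2(p_y, p_x) ≈ 126.31°.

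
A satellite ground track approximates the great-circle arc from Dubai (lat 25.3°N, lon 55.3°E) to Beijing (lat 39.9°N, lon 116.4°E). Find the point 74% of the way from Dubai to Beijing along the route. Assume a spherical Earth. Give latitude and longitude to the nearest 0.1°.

Write both endpoints as unit vectors p₁, p₂ with components (cos φ cos λ, cos φ sin λ, sin φ).
The central angle between the endpoints is δ = arccos(p₁·p₂) ≈ 0.916 rad (52.5°).
Interpolate at f = 0.74 with slerp weights a = sin((1−f)δ)/sin δ ≈ 0.297, b = sin(fδ)/sin δ ≈ 0.791.
p = a·p₁ + b·p₂ ≈ (-0.117, 0.764, 0.634); φ = arcsin(p_z) ≈ 39.36°, λ = atan2(p_y, p_x) ≈ 98.68°.

≈ lat 39.4°N, lon 98.7°E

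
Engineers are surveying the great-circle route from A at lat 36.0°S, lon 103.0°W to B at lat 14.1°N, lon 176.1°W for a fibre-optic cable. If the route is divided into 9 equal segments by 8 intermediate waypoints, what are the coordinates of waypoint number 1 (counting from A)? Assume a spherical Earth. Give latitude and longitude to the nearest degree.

≈ lat 32°S, lon 113°W

From cos δ = sin φ₁ sin φ₂ + cos φ₁ cos φ₂ cos Δλ, the central angle is δ ≈ 1.486 rad (85.1°).
Interpolate at f = 1/9 with slerp weights a = sin((1−f)δ)/sin δ ≈ 0.972, b = sin(fδ)/sin δ ≈ 0.165.
p = a·p₁ + b·p₂ ≈ (-0.337, -0.777, -0.531); φ = arcsin(p_z) ≈ -32.10°, λ = atan2(p_y, p_x) ≈ -113.41°.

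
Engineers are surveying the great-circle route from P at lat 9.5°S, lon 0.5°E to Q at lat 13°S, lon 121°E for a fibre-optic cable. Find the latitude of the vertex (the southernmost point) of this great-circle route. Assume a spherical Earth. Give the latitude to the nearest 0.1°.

The great circle lies in the plane with unit normal n̂ = (p₁ × p₂)/|p₁ × p₂|.
Here n̂_z ≈ +0.928; the vertex latitude is φ_max = arccos|n̂_z| ≈ 21.9°.
Check via Clairaut: cos φ_max = |cos φ₁| · sin C = cos(9.5°)·sin(109.9°) ≈ 0.928, again giving ≈ 21.9°.

≈ 21.9°S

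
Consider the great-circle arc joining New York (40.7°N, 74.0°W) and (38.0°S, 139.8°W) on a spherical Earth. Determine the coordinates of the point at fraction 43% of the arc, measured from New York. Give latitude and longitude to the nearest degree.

Convert each endpoint to a unit vector on the sphere (x = cos φ cos λ, y = cos φ sin λ, z = sin φ).
The central angle between the endpoints is δ = arccos(p₁·p₂) ≈ 1.728 rad (99.0°).
Interpolate at f = 0.43 with slerp weights a = sin((1−f)δ)/sin δ ≈ 0.844, b = sin(fδ)/sin δ ≈ 0.685.
p = a·p₁ + b·p₂ ≈ (-0.236, -0.963, 0.128); φ = arcsin(p_z) ≈ 7.38°, λ = atan2(p_y, p_x) ≈ -103.77°.

≈ (7°N, 104°W)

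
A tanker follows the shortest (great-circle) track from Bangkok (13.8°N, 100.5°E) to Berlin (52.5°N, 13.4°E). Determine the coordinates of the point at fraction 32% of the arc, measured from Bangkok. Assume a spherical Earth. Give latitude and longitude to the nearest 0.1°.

From cos δ = sin φ₁ sin φ₂ + cos φ₁ cos φ₂ cos Δλ, the central angle is δ ≈ 1.350 rad (77.3°).
Interpolate at f = 0.32 with slerp weights a = sin((1−f)δ)/sin δ ≈ 0.814, b = sin(fδ)/sin δ ≈ 0.429.
p = a·p₁ + b·p₂ ≈ (0.110, 0.838, 0.535); φ = arcsin(p_z) ≈ 32.32°, λ = atan2(p_y, p_x) ≈ 82.52°.

≈ (32.3°N, 82.5°E)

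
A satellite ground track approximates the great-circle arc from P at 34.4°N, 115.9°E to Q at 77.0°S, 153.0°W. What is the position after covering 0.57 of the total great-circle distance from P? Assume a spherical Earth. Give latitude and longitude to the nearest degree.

From cos δ = sin φ₁ sin φ₂ + cos φ₁ cos φ₂ cos Δλ, the central angle is δ ≈ 2.158 rad (123.6°).
Interpolate at f = 0.57 with slerp weights a = sin((1−f)δ)/sin δ ≈ 0.961, b = sin(fδ)/sin δ ≈ 1.132.
p = a·p₁ + b·p₂ ≈ (-0.573, 0.598, -0.560); φ = arcsin(p_z) ≈ -34.05°, λ = atan2(p_y, p_x) ≈ 133.80°.

≈ 34°S, 134°E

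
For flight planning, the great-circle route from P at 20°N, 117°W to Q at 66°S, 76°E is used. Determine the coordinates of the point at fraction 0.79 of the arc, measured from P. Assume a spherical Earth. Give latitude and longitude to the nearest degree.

≈ 82°S, 173°W

From cos δ = sin φ₁ sin φ₂ + cos φ₁ cos φ₂ cos Δλ, the central angle is δ ≈ 2.325 rad (133.2°).
Interpolate at f = 0.79 with slerp weights a = sin((1−f)δ)/sin δ ≈ 0.644, b = sin(fδ)/sin δ ≈ 1.324.
p = a·p₁ + b·p₂ ≈ (-0.144, -0.016, -0.989); φ = arcsin(p_z) ≈ -81.64°, λ = atan2(p_y, p_x) ≈ -173.48°.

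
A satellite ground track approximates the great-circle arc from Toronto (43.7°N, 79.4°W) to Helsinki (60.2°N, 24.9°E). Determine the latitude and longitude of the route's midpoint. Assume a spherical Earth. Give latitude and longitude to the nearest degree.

≈ 64°N, 41°W

Write both endpoints as unit vectors p₁, p₂ with components (cos φ cos λ, cos φ sin λ, sin φ).
The central angle between the endpoints is δ = arccos(p₁·p₂) ≈ 1.035 rad (59.3°).
Interpolate at f = 1/2 with slerp weights a = sin((1−f)δ)/sin δ ≈ 0.575, b = sin(fδ)/sin δ ≈ 0.575.
p = a·p₁ + b·p₂ ≈ (0.336, -0.288, 0.897); φ = arcsin(p_z) ≈ 63.72°, λ = atan2(p_y, p_x) ≈ -40.66°.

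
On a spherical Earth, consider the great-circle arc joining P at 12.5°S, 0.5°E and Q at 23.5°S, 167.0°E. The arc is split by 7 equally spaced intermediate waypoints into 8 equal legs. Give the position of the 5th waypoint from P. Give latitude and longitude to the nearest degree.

From cos δ = sin φ₁ sin φ₂ + cos φ₁ cos φ₂ cos Δλ, the central angle is δ ≈ 2.472 rad (141.7°).
Interpolate at f = 5/8 with slerp weights a = sin((1−f)δ)/sin δ ≈ 1.289, b = sin(fδ)/sin δ ≈ 1.611.
p = a·p₁ + b·p₂ ≈ (-0.181, 0.343, -0.922); φ = arcsin(p_z) ≈ -67.16°, λ = atan2(p_y, p_x) ≈ 117.81°.

≈ 67°S, 118°E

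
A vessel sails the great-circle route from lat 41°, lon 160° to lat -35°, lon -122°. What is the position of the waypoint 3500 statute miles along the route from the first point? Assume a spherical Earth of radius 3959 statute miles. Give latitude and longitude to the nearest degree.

Convert each endpoint to a unit vector on the sphere (x = cos φ cos λ, y = cos φ sin λ, z = sin φ).
The central angle between the endpoints is δ = arccos(p₁·p₂) ≈ 1.821 rad (104.3°). The total great-circle distance is δ·R ≈ 1.821 × 3959 ≈ 7210 mi, so the target fraction is f = 3500/7210 ≈ 0.485.
Interpolate at f ≈ 0.485 with slerp weights a = sin((1−f)δ)/sin δ ≈ 0.832, b = sin(fδ)/sin δ ≈ 0.798.
p = a·p₁ + b·p₂ ≈ (-0.936, -0.340, 0.088); φ = arcsin(p_z) ≈ 5.04°, λ = atan2(p_y, p_x) ≈ -160.06°.

≈ lat 5°, lon -160°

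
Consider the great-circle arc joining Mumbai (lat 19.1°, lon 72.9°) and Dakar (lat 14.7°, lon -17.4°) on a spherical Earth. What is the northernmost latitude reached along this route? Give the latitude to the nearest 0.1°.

The great circle lies in the plane with unit normal n̂ = (p₁ × p₂)/|p₁ × p₂|.
Here n̂_z ≈ -0.917; the vertex latitude is φ_max = arccos|n̂_z| ≈ 23.5°.
Check via Clairaut: cos φ_max = |cos φ₁| · sin C = cos(19.1°)·sin(76.0°) ≈ 0.917, again giving ≈ 23.5°.

≈ 23.5°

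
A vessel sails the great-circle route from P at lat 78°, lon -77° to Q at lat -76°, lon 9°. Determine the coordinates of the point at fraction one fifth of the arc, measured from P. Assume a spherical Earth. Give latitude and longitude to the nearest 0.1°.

≈ lat 48.9°, lon -40.1°

The haversine formula gives a central angle δ ≈ 2.810 rad (161.0°) between the endpoints.
Interpolate at f = 1/5 with slerp weights a = sin((1−f)δ)/sin δ ≈ 2.395, b = sin(fδ)/sin δ ≈ 1.638.
p = a·p₁ + b·p₂ ≈ (0.503, -0.423, 0.753); φ = arcsin(p_z) ≈ 48.88°, λ = atan2(p_y, p_x) ≈ -40.05°.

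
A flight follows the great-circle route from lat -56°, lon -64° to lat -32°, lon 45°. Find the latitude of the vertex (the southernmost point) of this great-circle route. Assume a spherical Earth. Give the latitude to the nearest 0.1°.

≈ -62.1°

The great circle lies in the plane with unit normal n̂ = (p₁ × p₂)/|p₁ × p₂|.
Here n̂_z ≈ +0.468; the vertex latitude is φ_max = arccos|n̂_z| ≈ 62.1°.
Check via Clairaut: cos φ_max = |cos φ₁| · sin C = cos(56.0°)·sin(123.2°) ≈ 0.468, again giving ≈ 62.1°.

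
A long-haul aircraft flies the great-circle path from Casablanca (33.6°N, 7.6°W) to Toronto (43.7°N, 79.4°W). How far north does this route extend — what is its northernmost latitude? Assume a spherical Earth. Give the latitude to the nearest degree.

The great circle lies in the plane with unit normal n̂ = (p₁ × p₂)/|p₁ × p₂|.
Here n̂_z ≈ -0.696; the vertex latitude is φ_max = arccos|n̂_z| ≈ 45.9°.

≈ 46°N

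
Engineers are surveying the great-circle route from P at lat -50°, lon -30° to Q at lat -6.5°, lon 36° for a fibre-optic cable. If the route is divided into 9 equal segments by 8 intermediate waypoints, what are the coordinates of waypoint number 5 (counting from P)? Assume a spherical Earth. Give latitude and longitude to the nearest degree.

Write both endpoints as unit vectors p₁, p₂ with components (cos φ cos λ, cos φ sin λ, sin φ).
The central angle between the endpoints is δ = arccos(p₁·p₂) ≈ 1.217 rad (69.7°).
Interpolate at f = 5/9 with slerp weights a = sin((1−f)δ)/sin δ ≈ 0.549, b = sin(fδ)/sin δ ≈ 0.667.
p = a·p₁ + b·p₂ ≈ (0.842, 0.213, -0.496); φ = arcsin(p_z) ≈ -29.73°, λ = atan2(p_y, p_x) ≈ 14.21°.

≈ lat -30°, lon 14°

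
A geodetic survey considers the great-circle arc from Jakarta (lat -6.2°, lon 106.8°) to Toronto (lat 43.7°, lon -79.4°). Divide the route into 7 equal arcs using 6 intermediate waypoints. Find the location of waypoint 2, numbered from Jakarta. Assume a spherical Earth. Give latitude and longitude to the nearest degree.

≈ lat 34°, lon 113°

Convert each endpoint to a unit vector on the sphere (x = cos φ cos λ, y = cos φ sin λ, z = sin φ).
The central angle between the endpoints is δ = arccos(p₁·p₂) ≈ 2.480 rad (142.1°).
Interpolate at f = 2/7 with slerp weights a = sin((1−f)δ)/sin δ ≈ 1.595, b = sin(fδ)/sin δ ≈ 1.060.
p = a·p₁ + b·p₂ ≈ (-0.318, 0.765, 0.560); φ = arcsin(p_z) ≈ 34.04°, λ = atan2(p_y, p_x) ≈ 112.53°.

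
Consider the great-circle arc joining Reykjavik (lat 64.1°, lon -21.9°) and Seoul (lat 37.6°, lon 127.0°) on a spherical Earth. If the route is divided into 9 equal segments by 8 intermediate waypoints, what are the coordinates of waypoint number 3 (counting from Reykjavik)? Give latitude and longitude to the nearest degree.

≈ lat 79°, lon 53°

The haversine formula gives a central angle δ ≈ 1.316 rad (75.4°) between the endpoints.
Interpolate at f = 3/9 with slerp weights a = sin((1−f)δ)/sin δ ≈ 0.795, b = sin(fδ)/sin δ ≈ 0.439.
p = a·p₁ + b·p₂ ≈ (0.113, 0.148, 0.983); φ = arcsin(p_z) ≈ 79.27°, λ = atan2(p_y, p_x) ≈ 52.72°.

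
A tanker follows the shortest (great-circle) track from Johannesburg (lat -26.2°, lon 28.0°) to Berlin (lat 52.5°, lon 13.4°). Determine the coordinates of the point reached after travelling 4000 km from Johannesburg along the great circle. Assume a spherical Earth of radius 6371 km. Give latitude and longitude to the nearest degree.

≈ lat 9°, lon 23°

From cos δ = sin φ₁ sin φ₂ + cos φ₁ cos φ₂ cos Δλ, the central angle is δ ≈ 1.392 rad (79.7°). The total great-circle distance is δ·R ≈ 1.392 × 6371 ≈ 8865 km, so the target fraction is f = 4000/8865 ≈ 0.451.
Interpolate at f ≈ 0.451 with slerp weights a = sin((1−f)δ)/sin δ ≈ 0.703, b = sin(fδ)/sin δ ≈ 0.597.
p = a·p₁ + b·p₂ ≈ (0.910, 0.380, 0.163); φ = arcsin(p_z) ≈ 9.40°, λ = atan2(p_y, p_x) ≈ 22.67°.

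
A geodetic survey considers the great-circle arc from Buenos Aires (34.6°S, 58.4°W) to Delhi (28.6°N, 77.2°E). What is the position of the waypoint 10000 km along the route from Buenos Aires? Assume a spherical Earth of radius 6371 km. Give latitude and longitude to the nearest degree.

≈ 3°N, 30°E

The haversine formula gives a central angle δ ≈ 2.479 rad (142.0°) between the endpoints. The total great-circle distance is δ·R ≈ 2.479 × 6371 ≈ 15791 km, so the target fraction is f = 10000/15791 ≈ 0.633.
Interpolate at f ≈ 0.633 with slerp weights a = sin((1−f)δ)/sin δ ≈ 1.282, b = sin(fδ)/sin δ ≈ 1.625.
p = a·p₁ + b·p₂ ≈ (0.869, 0.492, 0.050); φ = arcsin(p_z) ≈ 2.86°, λ = atan2(p_y, p_x) ≈ 29.54°.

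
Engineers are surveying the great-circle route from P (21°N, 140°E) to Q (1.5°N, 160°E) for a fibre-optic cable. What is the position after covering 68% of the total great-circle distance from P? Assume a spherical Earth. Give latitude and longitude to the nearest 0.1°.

≈ (7.9°N, 153.9°E)

Convert each endpoint to a unit vector on the sphere (x = cos φ cos λ, y = cos φ sin λ, z = sin φ).
The central angle between the endpoints is δ = arccos(p₁·p₂) ≈ 0.481 rad (27.6°).
Interpolate at f = 0.68 with slerp weights a = sin((1−f)δ)/sin δ ≈ 0.331, b = sin(fδ)/sin δ ≈ 0.694.
p = a·p₁ + b·p₂ ≈ (-0.889, 0.436, 0.137); φ = arcsin(p_z) ≈ 7.87°, λ = atan2(p_y, p_x) ≈ 153.87°.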